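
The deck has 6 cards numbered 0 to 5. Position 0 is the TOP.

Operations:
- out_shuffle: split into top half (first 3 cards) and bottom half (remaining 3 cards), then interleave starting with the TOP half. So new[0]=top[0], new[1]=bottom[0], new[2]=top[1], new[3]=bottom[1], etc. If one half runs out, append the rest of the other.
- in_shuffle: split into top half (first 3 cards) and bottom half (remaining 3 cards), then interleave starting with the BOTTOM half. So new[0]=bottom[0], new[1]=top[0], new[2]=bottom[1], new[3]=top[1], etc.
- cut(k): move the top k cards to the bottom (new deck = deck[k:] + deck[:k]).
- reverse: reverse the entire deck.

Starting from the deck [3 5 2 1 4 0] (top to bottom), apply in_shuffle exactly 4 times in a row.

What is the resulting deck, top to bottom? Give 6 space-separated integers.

Answer: 1 3 4 5 0 2

Derivation:
After op 1 (in_shuffle): [1 3 4 5 0 2]
After op 2 (in_shuffle): [5 1 0 3 2 4]
After op 3 (in_shuffle): [3 5 2 1 4 0]
After op 4 (in_shuffle): [1 3 4 5 0 2]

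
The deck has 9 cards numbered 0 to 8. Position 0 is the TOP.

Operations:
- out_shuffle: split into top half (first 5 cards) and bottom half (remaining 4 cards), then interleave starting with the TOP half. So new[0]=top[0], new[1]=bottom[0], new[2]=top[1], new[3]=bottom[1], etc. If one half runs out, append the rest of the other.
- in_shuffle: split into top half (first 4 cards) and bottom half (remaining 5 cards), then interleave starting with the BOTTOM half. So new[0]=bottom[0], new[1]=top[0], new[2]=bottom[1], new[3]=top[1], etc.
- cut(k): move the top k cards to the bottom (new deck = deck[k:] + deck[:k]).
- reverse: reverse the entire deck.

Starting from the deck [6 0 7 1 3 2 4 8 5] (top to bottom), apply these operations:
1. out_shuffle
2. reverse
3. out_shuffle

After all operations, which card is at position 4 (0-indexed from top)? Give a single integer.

Answer: 1

Derivation:
After op 1 (out_shuffle): [6 2 0 4 7 8 1 5 3]
After op 2 (reverse): [3 5 1 8 7 4 0 2 6]
After op 3 (out_shuffle): [3 4 5 0 1 2 8 6 7]
Position 4: card 1.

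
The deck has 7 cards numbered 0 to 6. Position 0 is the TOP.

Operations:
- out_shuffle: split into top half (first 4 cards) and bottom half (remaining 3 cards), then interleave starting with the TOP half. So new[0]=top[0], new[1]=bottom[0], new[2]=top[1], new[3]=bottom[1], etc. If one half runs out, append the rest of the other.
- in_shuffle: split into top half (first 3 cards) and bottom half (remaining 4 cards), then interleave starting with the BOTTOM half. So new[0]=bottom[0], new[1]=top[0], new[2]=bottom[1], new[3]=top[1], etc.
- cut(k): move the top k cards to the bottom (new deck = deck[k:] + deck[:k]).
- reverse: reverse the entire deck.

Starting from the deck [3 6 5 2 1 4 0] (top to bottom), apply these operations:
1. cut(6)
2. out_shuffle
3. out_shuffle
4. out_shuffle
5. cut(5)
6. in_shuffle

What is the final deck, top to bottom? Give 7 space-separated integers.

After op 1 (cut(6)): [0 3 6 5 2 1 4]
After op 2 (out_shuffle): [0 2 3 1 6 4 5]
After op 3 (out_shuffle): [0 6 2 4 3 5 1]
After op 4 (out_shuffle): [0 3 6 5 2 1 4]
After op 5 (cut(5)): [1 4 0 3 6 5 2]
After op 6 (in_shuffle): [3 1 6 4 5 0 2]

Answer: 3 1 6 4 5 0 2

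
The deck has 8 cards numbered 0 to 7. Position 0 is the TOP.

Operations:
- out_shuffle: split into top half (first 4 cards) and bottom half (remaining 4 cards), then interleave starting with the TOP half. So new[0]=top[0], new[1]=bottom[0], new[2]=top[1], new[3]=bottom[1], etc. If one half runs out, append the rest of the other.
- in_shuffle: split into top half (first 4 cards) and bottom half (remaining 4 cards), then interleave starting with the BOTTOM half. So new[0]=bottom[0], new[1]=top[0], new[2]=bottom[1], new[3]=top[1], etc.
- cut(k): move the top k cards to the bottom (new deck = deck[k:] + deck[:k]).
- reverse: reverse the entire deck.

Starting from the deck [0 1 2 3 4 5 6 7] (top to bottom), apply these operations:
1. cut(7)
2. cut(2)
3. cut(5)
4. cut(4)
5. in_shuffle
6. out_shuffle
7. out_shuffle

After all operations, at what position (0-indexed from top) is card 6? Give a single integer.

Answer: 0

Derivation:
After op 1 (cut(7)): [7 0 1 2 3 4 5 6]
After op 2 (cut(2)): [1 2 3 4 5 6 7 0]
After op 3 (cut(5)): [6 7 0 1 2 3 4 5]
After op 4 (cut(4)): [2 3 4 5 6 7 0 1]
After op 5 (in_shuffle): [6 2 7 3 0 4 1 5]
After op 6 (out_shuffle): [6 0 2 4 7 1 3 5]
After op 7 (out_shuffle): [6 7 0 1 2 3 4 5]
Card 6 is at position 0.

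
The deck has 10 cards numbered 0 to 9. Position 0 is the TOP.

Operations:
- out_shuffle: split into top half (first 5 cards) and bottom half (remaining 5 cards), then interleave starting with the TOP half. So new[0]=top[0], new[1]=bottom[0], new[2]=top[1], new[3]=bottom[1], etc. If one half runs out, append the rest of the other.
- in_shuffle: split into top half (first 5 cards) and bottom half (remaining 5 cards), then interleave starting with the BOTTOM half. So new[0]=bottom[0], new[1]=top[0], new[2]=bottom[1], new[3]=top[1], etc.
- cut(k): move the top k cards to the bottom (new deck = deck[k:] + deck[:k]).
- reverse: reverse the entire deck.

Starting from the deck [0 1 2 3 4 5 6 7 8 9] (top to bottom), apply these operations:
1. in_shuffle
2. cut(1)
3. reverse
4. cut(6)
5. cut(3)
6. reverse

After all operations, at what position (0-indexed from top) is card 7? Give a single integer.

After op 1 (in_shuffle): [5 0 6 1 7 2 8 3 9 4]
After op 2 (cut(1)): [0 6 1 7 2 8 3 9 4 5]
After op 3 (reverse): [5 4 9 3 8 2 7 1 6 0]
After op 4 (cut(6)): [7 1 6 0 5 4 9 3 8 2]
After op 5 (cut(3)): [0 5 4 9 3 8 2 7 1 6]
After op 6 (reverse): [6 1 7 2 8 3 9 4 5 0]
Card 7 is at position 2.

Answer: 2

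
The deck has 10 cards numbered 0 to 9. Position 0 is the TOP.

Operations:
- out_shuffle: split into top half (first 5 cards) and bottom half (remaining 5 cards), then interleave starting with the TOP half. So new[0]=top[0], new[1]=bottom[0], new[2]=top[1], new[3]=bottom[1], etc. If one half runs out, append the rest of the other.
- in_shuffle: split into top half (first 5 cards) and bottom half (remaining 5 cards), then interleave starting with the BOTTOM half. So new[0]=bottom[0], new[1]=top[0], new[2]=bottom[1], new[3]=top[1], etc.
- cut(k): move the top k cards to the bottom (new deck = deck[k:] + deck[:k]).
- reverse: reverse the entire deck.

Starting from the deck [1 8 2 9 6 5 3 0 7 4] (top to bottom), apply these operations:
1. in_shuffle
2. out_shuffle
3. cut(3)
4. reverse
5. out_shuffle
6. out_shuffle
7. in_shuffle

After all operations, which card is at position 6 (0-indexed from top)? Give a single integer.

After op 1 (in_shuffle): [5 1 3 8 0 2 7 9 4 6]
After op 2 (out_shuffle): [5 2 1 7 3 9 8 4 0 6]
After op 3 (cut(3)): [7 3 9 8 4 0 6 5 2 1]
After op 4 (reverse): [1 2 5 6 0 4 8 9 3 7]
After op 5 (out_shuffle): [1 4 2 8 5 9 6 3 0 7]
After op 6 (out_shuffle): [1 9 4 6 2 3 8 0 5 7]
After op 7 (in_shuffle): [3 1 8 9 0 4 5 6 7 2]
Position 6: card 5.

Answer: 5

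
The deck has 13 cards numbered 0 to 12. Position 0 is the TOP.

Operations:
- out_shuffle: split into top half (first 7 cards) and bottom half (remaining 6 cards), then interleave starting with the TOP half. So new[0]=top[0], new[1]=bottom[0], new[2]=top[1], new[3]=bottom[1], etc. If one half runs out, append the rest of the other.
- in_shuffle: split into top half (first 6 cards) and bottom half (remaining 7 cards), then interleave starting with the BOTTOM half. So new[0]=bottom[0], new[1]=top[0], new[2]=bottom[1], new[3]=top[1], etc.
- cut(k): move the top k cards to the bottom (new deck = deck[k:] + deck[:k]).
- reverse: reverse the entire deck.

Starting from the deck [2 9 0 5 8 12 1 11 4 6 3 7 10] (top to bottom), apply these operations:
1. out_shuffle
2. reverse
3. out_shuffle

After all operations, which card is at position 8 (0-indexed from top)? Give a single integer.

Answer: 8

Derivation:
After op 1 (out_shuffle): [2 11 9 4 0 6 5 3 8 7 12 10 1]
After op 2 (reverse): [1 10 12 7 8 3 5 6 0 4 9 11 2]
After op 3 (out_shuffle): [1 6 10 0 12 4 7 9 8 11 3 2 5]
Position 8: card 8.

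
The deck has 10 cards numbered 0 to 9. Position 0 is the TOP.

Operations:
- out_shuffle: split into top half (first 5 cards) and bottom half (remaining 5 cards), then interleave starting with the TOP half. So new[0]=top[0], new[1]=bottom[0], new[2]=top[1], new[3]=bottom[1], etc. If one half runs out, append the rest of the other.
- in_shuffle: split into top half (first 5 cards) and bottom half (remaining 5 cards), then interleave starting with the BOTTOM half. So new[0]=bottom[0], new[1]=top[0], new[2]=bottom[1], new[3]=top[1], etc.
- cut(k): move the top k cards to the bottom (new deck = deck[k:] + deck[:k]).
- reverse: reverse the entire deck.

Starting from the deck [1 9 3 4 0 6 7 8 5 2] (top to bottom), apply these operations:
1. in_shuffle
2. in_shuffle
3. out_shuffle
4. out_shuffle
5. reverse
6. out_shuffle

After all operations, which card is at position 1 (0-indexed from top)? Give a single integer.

Answer: 6

Derivation:
After op 1 (in_shuffle): [6 1 7 9 8 3 5 4 2 0]
After op 2 (in_shuffle): [3 6 5 1 4 7 2 9 0 8]
After op 3 (out_shuffle): [3 7 6 2 5 9 1 0 4 8]
After op 4 (out_shuffle): [3 9 7 1 6 0 2 4 5 8]
After op 5 (reverse): [8 5 4 2 0 6 1 7 9 3]
After op 6 (out_shuffle): [8 6 5 1 4 7 2 9 0 3]
Position 1: card 6.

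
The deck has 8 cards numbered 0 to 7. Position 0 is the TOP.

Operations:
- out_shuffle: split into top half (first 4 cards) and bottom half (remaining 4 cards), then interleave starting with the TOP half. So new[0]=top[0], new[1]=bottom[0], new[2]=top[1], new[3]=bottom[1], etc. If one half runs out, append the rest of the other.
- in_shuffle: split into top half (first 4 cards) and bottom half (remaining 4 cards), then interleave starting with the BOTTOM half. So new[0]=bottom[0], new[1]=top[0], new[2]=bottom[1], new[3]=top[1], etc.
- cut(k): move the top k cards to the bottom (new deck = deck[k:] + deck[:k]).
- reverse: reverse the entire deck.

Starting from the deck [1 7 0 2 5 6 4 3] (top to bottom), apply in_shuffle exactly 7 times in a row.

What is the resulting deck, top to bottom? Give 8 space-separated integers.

Answer: 5 1 6 7 4 0 3 2

Derivation:
After op 1 (in_shuffle): [5 1 6 7 4 0 3 2]
After op 2 (in_shuffle): [4 5 0 1 3 6 2 7]
After op 3 (in_shuffle): [3 4 6 5 2 0 7 1]
After op 4 (in_shuffle): [2 3 0 4 7 6 1 5]
After op 5 (in_shuffle): [7 2 6 3 1 0 5 4]
After op 6 (in_shuffle): [1 7 0 2 5 6 4 3]
After op 7 (in_shuffle): [5 1 6 7 4 0 3 2]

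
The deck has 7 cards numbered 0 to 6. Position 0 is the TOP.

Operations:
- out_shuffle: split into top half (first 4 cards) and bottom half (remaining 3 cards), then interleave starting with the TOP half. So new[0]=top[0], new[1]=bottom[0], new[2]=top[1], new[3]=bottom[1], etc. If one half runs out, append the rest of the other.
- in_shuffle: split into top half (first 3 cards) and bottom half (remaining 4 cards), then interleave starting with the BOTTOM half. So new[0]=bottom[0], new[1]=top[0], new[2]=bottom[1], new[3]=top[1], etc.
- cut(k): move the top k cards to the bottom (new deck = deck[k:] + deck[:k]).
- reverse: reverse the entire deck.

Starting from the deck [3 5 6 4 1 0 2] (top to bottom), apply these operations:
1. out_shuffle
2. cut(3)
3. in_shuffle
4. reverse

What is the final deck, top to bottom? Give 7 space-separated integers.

Answer: 5 2 1 6 3 0 4

Derivation:
After op 1 (out_shuffle): [3 1 5 0 6 2 4]
After op 2 (cut(3)): [0 6 2 4 3 1 5]
After op 3 (in_shuffle): [4 0 3 6 1 2 5]
After op 4 (reverse): [5 2 1 6 3 0 4]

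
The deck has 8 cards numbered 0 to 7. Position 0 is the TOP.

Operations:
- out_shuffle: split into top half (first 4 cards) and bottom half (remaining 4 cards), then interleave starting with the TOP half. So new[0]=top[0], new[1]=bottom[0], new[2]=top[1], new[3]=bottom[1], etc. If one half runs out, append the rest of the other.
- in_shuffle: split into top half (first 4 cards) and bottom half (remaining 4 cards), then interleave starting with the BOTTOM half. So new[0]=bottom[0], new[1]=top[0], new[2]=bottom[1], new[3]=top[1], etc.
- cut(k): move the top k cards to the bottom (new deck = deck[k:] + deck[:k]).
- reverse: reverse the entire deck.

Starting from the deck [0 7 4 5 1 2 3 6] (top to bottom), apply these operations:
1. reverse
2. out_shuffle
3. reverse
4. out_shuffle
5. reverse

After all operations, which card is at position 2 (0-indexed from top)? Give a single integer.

After op 1 (reverse): [6 3 2 1 5 4 7 0]
After op 2 (out_shuffle): [6 5 3 4 2 7 1 0]
After op 3 (reverse): [0 1 7 2 4 3 5 6]
After op 4 (out_shuffle): [0 4 1 3 7 5 2 6]
After op 5 (reverse): [6 2 5 7 3 1 4 0]
Position 2: card 5.

Answer: 5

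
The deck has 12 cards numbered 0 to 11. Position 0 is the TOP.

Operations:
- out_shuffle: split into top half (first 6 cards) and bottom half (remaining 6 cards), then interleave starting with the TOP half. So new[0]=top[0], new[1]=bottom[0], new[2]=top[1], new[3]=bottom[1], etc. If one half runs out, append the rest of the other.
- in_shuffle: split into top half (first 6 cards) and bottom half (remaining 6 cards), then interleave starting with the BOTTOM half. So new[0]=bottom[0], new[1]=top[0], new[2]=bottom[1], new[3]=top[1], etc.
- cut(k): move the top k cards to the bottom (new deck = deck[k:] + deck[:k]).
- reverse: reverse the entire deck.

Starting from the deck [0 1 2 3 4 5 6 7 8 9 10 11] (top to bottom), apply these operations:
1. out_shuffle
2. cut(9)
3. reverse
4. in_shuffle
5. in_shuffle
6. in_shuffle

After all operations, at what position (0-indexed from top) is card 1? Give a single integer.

After op 1 (out_shuffle): [0 6 1 7 2 8 3 9 4 10 5 11]
After op 2 (cut(9)): [10 5 11 0 6 1 7 2 8 3 9 4]
After op 3 (reverse): [4 9 3 8 2 7 1 6 0 11 5 10]
After op 4 (in_shuffle): [1 4 6 9 0 3 11 8 5 2 10 7]
After op 5 (in_shuffle): [11 1 8 4 5 6 2 9 10 0 7 3]
After op 6 (in_shuffle): [2 11 9 1 10 8 0 4 7 5 3 6]
Card 1 is at position 3.

Answer: 3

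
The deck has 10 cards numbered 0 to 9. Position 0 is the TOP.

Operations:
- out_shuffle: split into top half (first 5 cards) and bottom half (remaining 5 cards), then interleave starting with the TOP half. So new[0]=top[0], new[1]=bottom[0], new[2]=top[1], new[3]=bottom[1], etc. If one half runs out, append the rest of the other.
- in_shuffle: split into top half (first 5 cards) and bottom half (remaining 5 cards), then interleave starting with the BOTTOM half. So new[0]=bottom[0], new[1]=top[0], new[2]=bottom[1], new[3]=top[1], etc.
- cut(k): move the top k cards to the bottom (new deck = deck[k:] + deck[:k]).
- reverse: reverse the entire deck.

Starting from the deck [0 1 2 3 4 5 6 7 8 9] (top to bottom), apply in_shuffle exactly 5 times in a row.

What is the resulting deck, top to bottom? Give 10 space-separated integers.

After op 1 (in_shuffle): [5 0 6 1 7 2 8 3 9 4]
After op 2 (in_shuffle): [2 5 8 0 3 6 9 1 4 7]
After op 3 (in_shuffle): [6 2 9 5 1 8 4 0 7 3]
After op 4 (in_shuffle): [8 6 4 2 0 9 7 5 3 1]
After op 5 (in_shuffle): [9 8 7 6 5 4 3 2 1 0]

Answer: 9 8 7 6 5 4 3 2 1 0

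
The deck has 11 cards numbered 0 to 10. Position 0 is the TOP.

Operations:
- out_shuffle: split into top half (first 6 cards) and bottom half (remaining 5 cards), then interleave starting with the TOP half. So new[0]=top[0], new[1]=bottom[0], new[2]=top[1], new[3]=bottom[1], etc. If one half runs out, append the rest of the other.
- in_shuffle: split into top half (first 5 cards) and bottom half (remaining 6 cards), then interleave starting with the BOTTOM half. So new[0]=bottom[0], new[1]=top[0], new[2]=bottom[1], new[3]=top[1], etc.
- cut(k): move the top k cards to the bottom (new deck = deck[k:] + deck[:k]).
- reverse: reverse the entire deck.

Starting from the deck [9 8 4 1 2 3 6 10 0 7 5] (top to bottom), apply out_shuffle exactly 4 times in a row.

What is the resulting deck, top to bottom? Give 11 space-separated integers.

After op 1 (out_shuffle): [9 6 8 10 4 0 1 7 2 5 3]
After op 2 (out_shuffle): [9 1 6 7 8 2 10 5 4 3 0]
After op 3 (out_shuffle): [9 10 1 5 6 4 7 3 8 0 2]
After op 4 (out_shuffle): [9 7 10 3 1 8 5 0 6 2 4]

Answer: 9 7 10 3 1 8 5 0 6 2 4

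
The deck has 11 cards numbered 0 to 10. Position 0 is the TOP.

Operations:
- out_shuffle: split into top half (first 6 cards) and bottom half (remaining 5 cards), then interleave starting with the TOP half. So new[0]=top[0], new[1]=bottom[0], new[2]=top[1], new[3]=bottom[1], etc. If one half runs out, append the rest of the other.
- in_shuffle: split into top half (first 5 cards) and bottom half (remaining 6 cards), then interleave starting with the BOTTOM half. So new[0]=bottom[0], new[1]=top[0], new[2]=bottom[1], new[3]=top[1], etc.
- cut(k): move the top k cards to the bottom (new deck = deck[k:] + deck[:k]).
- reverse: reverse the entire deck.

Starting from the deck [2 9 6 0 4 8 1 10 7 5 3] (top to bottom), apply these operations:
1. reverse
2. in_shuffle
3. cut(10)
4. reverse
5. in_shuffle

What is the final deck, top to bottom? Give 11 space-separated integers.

After op 1 (reverse): [3 5 7 10 1 8 4 0 6 9 2]
After op 2 (in_shuffle): [8 3 4 5 0 7 6 10 9 1 2]
After op 3 (cut(10)): [2 8 3 4 5 0 7 6 10 9 1]
After op 4 (reverse): [1 9 10 6 7 0 5 4 3 8 2]
After op 5 (in_shuffle): [0 1 5 9 4 10 3 6 8 7 2]

Answer: 0 1 5 9 4 10 3 6 8 7 2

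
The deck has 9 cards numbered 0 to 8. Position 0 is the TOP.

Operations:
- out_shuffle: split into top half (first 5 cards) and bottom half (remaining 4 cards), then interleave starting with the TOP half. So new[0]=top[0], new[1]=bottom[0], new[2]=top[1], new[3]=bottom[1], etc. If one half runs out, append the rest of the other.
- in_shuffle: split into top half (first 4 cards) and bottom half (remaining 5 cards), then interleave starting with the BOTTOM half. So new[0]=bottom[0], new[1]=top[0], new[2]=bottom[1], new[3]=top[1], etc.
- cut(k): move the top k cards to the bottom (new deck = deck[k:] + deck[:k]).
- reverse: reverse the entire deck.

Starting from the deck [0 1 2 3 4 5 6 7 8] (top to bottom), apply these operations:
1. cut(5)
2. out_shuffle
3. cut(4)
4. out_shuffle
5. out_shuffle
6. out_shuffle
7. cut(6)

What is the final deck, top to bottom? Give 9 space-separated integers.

Answer: 4 8 3 7 2 6 1 5 0

Derivation:
After op 1 (cut(5)): [5 6 7 8 0 1 2 3 4]
After op 2 (out_shuffle): [5 1 6 2 7 3 8 4 0]
After op 3 (cut(4)): [7 3 8 4 0 5 1 6 2]
After op 4 (out_shuffle): [7 5 3 1 8 6 4 2 0]
After op 5 (out_shuffle): [7 6 5 4 3 2 1 0 8]
After op 6 (out_shuffle): [7 2 6 1 5 0 4 8 3]
After op 7 (cut(6)): [4 8 3 7 2 6 1 5 0]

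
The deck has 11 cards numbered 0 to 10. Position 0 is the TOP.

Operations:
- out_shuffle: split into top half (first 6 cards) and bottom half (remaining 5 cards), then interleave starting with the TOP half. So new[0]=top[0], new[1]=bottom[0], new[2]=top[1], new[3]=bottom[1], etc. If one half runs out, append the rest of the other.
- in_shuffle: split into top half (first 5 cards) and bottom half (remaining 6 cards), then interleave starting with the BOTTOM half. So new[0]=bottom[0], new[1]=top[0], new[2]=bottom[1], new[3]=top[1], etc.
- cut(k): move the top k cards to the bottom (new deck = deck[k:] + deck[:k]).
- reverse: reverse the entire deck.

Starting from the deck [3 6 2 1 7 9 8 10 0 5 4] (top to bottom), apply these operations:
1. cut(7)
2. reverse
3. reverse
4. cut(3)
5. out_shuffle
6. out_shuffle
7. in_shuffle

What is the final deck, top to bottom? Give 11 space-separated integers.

After op 1 (cut(7)): [10 0 5 4 3 6 2 1 7 9 8]
After op 2 (reverse): [8 9 7 1 2 6 3 4 5 0 10]
After op 3 (reverse): [10 0 5 4 3 6 2 1 7 9 8]
After op 4 (cut(3)): [4 3 6 2 1 7 9 8 10 0 5]
After op 5 (out_shuffle): [4 9 3 8 6 10 2 0 1 5 7]
After op 6 (out_shuffle): [4 2 9 0 3 1 8 5 6 7 10]
After op 7 (in_shuffle): [1 4 8 2 5 9 6 0 7 3 10]

Answer: 1 4 8 2 5 9 6 0 7 3 10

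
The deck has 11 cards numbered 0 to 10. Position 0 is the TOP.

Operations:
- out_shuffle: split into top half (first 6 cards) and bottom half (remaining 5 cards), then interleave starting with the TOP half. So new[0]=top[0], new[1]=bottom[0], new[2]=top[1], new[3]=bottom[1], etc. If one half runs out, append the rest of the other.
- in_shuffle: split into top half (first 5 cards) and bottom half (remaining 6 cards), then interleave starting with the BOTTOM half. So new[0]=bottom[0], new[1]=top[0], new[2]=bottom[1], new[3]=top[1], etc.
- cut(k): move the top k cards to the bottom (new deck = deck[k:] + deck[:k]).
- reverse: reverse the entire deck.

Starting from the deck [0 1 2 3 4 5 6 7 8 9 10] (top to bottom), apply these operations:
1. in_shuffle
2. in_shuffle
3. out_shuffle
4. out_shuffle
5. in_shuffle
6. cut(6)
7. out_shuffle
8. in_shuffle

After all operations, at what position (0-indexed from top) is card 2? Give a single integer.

Answer: 3

Derivation:
After op 1 (in_shuffle): [5 0 6 1 7 2 8 3 9 4 10]
After op 2 (in_shuffle): [2 5 8 0 3 6 9 1 4 7 10]
After op 3 (out_shuffle): [2 9 5 1 8 4 0 7 3 10 6]
After op 4 (out_shuffle): [2 0 9 7 5 3 1 10 8 6 4]
After op 5 (in_shuffle): [3 2 1 0 10 9 8 7 6 5 4]
After op 6 (cut(6)): [8 7 6 5 4 3 2 1 0 10 9]
After op 7 (out_shuffle): [8 2 7 1 6 0 5 10 4 9 3]
After op 8 (in_shuffle): [0 8 5 2 10 7 4 1 9 6 3]
Card 2 is at position 3.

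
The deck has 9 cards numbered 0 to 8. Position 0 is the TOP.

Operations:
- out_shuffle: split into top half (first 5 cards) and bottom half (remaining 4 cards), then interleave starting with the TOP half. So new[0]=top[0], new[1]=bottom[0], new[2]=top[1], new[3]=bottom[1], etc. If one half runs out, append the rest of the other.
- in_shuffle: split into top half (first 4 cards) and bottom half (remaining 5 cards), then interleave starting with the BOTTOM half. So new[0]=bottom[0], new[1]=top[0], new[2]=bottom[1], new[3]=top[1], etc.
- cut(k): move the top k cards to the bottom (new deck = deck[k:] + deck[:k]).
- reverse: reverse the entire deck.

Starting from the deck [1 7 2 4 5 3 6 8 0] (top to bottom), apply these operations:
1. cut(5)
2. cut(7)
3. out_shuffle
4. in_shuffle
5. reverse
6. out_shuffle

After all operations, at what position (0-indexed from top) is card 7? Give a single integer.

After op 1 (cut(5)): [3 6 8 0 1 7 2 4 5]
After op 2 (cut(7)): [4 5 3 6 8 0 1 7 2]
After op 3 (out_shuffle): [4 0 5 1 3 7 6 2 8]
After op 4 (in_shuffle): [3 4 7 0 6 5 2 1 8]
After op 5 (reverse): [8 1 2 5 6 0 7 4 3]
After op 6 (out_shuffle): [8 0 1 7 2 4 5 3 6]
Card 7 is at position 3.

Answer: 3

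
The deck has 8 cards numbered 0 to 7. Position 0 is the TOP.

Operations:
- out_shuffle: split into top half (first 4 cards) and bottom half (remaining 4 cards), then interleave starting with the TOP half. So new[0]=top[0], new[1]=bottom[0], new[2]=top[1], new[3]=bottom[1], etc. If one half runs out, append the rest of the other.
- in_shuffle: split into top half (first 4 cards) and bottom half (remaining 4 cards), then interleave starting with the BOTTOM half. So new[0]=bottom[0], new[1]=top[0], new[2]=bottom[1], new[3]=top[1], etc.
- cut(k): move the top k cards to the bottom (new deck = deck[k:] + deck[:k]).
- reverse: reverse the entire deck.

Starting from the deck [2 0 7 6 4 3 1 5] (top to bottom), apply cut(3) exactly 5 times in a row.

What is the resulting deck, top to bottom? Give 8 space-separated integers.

Answer: 5 2 0 7 6 4 3 1

Derivation:
After op 1 (cut(3)): [6 4 3 1 5 2 0 7]
After op 2 (cut(3)): [1 5 2 0 7 6 4 3]
After op 3 (cut(3)): [0 7 6 4 3 1 5 2]
After op 4 (cut(3)): [4 3 1 5 2 0 7 6]
After op 5 (cut(3)): [5 2 0 7 6 4 3 1]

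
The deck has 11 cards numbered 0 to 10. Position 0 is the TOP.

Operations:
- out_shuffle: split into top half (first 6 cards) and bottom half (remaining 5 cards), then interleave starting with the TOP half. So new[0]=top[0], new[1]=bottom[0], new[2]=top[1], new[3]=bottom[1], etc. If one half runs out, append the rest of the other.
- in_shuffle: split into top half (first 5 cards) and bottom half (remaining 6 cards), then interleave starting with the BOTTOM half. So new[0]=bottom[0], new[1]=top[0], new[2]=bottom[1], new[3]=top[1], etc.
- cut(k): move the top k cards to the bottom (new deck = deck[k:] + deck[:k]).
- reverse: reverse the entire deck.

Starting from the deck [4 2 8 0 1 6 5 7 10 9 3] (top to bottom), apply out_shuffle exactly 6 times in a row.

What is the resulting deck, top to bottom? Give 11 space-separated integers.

Answer: 4 6 3 1 9 0 10 8 7 2 5

Derivation:
After op 1 (out_shuffle): [4 5 2 7 8 10 0 9 1 3 6]
After op 2 (out_shuffle): [4 0 5 9 2 1 7 3 8 6 10]
After op 3 (out_shuffle): [4 7 0 3 5 8 9 6 2 10 1]
After op 4 (out_shuffle): [4 9 7 6 0 2 3 10 5 1 8]
After op 5 (out_shuffle): [4 3 9 10 7 5 6 1 0 8 2]
After op 6 (out_shuffle): [4 6 3 1 9 0 10 8 7 2 5]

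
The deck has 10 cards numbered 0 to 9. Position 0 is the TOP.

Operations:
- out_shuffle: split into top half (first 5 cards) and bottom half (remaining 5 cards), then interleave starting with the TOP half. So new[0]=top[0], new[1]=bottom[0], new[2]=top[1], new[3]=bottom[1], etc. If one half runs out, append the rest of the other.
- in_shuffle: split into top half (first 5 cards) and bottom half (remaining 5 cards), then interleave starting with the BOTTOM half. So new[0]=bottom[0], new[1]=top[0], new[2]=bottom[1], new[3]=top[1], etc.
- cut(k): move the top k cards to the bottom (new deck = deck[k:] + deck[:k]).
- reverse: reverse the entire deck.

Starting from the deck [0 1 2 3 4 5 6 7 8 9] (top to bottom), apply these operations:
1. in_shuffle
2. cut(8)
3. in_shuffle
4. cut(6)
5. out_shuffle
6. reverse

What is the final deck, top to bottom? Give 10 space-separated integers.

Answer: 5 1 2 6 4 3 7 0 9 8

Derivation:
After op 1 (in_shuffle): [5 0 6 1 7 2 8 3 9 4]
After op 2 (cut(8)): [9 4 5 0 6 1 7 2 8 3]
After op 3 (in_shuffle): [1 9 7 4 2 5 8 0 3 6]
After op 4 (cut(6)): [8 0 3 6 1 9 7 4 2 5]
After op 5 (out_shuffle): [8 9 0 7 3 4 6 2 1 5]
After op 6 (reverse): [5 1 2 6 4 3 7 0 9 8]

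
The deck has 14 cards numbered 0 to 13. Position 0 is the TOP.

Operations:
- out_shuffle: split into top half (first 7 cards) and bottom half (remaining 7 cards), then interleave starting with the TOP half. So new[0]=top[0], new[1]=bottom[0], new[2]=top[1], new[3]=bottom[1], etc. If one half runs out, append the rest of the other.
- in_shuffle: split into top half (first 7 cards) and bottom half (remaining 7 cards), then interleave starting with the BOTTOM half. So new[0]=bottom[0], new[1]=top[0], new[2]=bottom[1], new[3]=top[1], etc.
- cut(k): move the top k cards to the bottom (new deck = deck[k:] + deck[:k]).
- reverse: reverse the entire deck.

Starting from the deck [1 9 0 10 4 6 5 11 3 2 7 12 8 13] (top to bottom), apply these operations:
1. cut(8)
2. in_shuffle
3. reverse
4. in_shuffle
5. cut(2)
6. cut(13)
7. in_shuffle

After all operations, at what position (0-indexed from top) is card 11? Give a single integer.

Answer: 5

Derivation:
After op 1 (cut(8)): [3 2 7 12 8 13 1 9 0 10 4 6 5 11]
After op 2 (in_shuffle): [9 3 0 2 10 7 4 12 6 8 5 13 11 1]
After op 3 (reverse): [1 11 13 5 8 6 12 4 7 10 2 0 3 9]
After op 4 (in_shuffle): [4 1 7 11 10 13 2 5 0 8 3 6 9 12]
After op 5 (cut(2)): [7 11 10 13 2 5 0 8 3 6 9 12 4 1]
After op 6 (cut(13)): [1 7 11 10 13 2 5 0 8 3 6 9 12 4]
After op 7 (in_shuffle): [0 1 8 7 3 11 6 10 9 13 12 2 4 5]
Card 11 is at position 5.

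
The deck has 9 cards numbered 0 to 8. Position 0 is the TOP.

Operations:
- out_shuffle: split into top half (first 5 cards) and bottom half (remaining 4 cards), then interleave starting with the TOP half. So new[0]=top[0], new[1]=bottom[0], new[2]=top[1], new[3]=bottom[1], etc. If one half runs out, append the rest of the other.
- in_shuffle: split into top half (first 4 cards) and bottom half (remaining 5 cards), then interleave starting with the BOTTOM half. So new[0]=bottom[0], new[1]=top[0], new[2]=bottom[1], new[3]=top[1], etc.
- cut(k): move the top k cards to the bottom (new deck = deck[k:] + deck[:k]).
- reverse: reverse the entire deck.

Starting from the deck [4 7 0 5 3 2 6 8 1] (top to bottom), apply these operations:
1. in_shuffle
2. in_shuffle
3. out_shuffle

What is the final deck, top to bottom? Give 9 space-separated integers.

After op 1 (in_shuffle): [3 4 2 7 6 0 8 5 1]
After op 2 (in_shuffle): [6 3 0 4 8 2 5 7 1]
After op 3 (out_shuffle): [6 2 3 5 0 7 4 1 8]

Answer: 6 2 3 5 0 7 4 1 8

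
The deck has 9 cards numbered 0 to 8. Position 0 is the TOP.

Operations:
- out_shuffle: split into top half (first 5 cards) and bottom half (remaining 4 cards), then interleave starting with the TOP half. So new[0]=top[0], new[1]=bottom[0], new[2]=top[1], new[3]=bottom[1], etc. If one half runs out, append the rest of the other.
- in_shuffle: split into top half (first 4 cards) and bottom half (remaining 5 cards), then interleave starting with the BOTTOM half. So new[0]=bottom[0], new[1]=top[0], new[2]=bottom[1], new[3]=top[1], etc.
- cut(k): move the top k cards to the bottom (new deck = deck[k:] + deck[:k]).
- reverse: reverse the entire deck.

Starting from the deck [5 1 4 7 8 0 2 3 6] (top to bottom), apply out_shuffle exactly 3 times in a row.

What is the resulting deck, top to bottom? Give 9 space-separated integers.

Answer: 5 6 3 2 0 8 7 4 1

Derivation:
After op 1 (out_shuffle): [5 0 1 2 4 3 7 6 8]
After op 2 (out_shuffle): [5 3 0 7 1 6 2 8 4]
After op 3 (out_shuffle): [5 6 3 2 0 8 7 4 1]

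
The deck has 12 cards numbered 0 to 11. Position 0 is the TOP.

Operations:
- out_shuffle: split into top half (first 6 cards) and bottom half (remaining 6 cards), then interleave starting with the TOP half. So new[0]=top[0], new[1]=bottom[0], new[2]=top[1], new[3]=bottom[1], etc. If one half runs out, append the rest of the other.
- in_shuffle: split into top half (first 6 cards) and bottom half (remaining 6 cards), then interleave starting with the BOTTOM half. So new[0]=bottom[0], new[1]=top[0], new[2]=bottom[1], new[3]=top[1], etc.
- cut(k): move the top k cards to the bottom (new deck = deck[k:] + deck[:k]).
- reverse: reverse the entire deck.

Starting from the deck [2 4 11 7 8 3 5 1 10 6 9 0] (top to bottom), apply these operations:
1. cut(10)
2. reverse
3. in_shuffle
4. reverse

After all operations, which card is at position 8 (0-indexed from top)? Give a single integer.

Answer: 10

Derivation:
After op 1 (cut(10)): [9 0 2 4 11 7 8 3 5 1 10 6]
After op 2 (reverse): [6 10 1 5 3 8 7 11 4 2 0 9]
After op 3 (in_shuffle): [7 6 11 10 4 1 2 5 0 3 9 8]
After op 4 (reverse): [8 9 3 0 5 2 1 4 10 11 6 7]
Position 8: card 10.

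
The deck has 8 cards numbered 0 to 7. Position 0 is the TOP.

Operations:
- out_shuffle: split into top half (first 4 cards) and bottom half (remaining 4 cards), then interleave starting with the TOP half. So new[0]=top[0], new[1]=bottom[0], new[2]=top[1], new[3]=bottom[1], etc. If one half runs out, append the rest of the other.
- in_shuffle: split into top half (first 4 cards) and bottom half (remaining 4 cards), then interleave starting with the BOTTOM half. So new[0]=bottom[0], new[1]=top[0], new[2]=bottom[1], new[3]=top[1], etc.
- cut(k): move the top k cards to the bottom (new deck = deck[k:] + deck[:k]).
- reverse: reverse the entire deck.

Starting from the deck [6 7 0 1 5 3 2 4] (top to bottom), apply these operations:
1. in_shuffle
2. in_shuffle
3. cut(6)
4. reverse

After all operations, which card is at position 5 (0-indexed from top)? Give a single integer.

Answer: 2

Derivation:
After op 1 (in_shuffle): [5 6 3 7 2 0 4 1]
After op 2 (in_shuffle): [2 5 0 6 4 3 1 7]
After op 3 (cut(6)): [1 7 2 5 0 6 4 3]
After op 4 (reverse): [3 4 6 0 5 2 7 1]
Position 5: card 2.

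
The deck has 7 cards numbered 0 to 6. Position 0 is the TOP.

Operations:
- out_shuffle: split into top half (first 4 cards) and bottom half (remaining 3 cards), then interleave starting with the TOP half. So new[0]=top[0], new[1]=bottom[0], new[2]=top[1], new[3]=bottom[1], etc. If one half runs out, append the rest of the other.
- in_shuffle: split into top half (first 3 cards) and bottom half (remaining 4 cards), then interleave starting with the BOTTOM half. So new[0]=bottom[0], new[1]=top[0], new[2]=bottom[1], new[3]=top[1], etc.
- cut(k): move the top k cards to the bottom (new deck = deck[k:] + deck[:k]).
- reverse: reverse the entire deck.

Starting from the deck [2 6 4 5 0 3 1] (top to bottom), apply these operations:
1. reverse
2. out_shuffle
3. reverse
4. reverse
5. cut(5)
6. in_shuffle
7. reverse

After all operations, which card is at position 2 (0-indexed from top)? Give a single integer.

Answer: 6

Derivation:
After op 1 (reverse): [1 3 0 5 4 6 2]
After op 2 (out_shuffle): [1 4 3 6 0 2 5]
After op 3 (reverse): [5 2 0 6 3 4 1]
After op 4 (reverse): [1 4 3 6 0 2 5]
After op 5 (cut(5)): [2 5 1 4 3 6 0]
After op 6 (in_shuffle): [4 2 3 5 6 1 0]
After op 7 (reverse): [0 1 6 5 3 2 4]
Position 2: card 6.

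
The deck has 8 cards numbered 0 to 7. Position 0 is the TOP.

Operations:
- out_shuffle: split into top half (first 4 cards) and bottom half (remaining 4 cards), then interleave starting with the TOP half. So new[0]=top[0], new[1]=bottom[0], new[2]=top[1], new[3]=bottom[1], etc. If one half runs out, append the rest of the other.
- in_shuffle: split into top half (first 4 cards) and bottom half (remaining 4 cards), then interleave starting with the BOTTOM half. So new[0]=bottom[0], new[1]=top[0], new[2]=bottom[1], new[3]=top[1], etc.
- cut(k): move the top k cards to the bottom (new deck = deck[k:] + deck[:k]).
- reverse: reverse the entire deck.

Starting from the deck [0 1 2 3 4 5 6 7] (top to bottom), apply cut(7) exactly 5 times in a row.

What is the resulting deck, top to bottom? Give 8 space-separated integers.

After op 1 (cut(7)): [7 0 1 2 3 4 5 6]
After op 2 (cut(7)): [6 7 0 1 2 3 4 5]
After op 3 (cut(7)): [5 6 7 0 1 2 3 4]
After op 4 (cut(7)): [4 5 6 7 0 1 2 3]
After op 5 (cut(7)): [3 4 5 6 7 0 1 2]

Answer: 3 4 5 6 7 0 1 2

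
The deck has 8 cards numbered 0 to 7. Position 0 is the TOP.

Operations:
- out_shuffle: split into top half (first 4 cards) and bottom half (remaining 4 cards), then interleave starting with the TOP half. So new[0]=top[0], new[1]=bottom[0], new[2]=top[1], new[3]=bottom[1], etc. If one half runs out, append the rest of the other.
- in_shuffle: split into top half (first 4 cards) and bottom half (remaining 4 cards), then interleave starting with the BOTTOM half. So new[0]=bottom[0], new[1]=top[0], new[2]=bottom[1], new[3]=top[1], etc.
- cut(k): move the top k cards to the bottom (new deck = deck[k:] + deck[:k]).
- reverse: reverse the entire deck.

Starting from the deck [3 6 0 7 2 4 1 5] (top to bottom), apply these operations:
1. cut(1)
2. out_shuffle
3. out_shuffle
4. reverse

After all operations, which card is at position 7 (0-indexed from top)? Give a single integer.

After op 1 (cut(1)): [6 0 7 2 4 1 5 3]
After op 2 (out_shuffle): [6 4 0 1 7 5 2 3]
After op 3 (out_shuffle): [6 7 4 5 0 2 1 3]
After op 4 (reverse): [3 1 2 0 5 4 7 6]
Position 7: card 6.

Answer: 6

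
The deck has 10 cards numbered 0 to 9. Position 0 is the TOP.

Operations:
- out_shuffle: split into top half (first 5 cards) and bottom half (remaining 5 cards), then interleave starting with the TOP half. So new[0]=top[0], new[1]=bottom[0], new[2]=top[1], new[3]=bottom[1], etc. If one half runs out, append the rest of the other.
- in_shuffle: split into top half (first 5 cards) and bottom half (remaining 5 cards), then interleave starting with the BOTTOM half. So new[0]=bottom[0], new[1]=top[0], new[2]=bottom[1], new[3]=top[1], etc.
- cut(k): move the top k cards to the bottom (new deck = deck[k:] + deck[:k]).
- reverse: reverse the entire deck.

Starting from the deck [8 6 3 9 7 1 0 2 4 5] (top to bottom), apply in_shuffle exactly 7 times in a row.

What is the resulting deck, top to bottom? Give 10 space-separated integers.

After op 1 (in_shuffle): [1 8 0 6 2 3 4 9 5 7]
After op 2 (in_shuffle): [3 1 4 8 9 0 5 6 7 2]
After op 3 (in_shuffle): [0 3 5 1 6 4 7 8 2 9]
After op 4 (in_shuffle): [4 0 7 3 8 5 2 1 9 6]
After op 5 (in_shuffle): [5 4 2 0 1 7 9 3 6 8]
After op 6 (in_shuffle): [7 5 9 4 3 2 6 0 8 1]
After op 7 (in_shuffle): [2 7 6 5 0 9 8 4 1 3]

Answer: 2 7 6 5 0 9 8 4 1 3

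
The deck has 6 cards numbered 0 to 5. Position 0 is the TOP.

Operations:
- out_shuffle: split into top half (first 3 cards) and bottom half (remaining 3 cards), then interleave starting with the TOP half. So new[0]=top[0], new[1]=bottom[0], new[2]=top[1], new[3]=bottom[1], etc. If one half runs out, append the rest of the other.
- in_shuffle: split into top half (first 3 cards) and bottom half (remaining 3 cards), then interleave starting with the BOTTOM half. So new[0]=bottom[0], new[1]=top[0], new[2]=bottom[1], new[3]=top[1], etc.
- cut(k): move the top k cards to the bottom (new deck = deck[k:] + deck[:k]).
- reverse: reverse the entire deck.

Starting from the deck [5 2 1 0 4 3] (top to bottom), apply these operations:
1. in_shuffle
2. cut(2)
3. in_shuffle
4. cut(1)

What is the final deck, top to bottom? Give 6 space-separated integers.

Answer: 4 0 2 5 3 1

Derivation:
After op 1 (in_shuffle): [0 5 4 2 3 1]
After op 2 (cut(2)): [4 2 3 1 0 5]
After op 3 (in_shuffle): [1 4 0 2 5 3]
After op 4 (cut(1)): [4 0 2 5 3 1]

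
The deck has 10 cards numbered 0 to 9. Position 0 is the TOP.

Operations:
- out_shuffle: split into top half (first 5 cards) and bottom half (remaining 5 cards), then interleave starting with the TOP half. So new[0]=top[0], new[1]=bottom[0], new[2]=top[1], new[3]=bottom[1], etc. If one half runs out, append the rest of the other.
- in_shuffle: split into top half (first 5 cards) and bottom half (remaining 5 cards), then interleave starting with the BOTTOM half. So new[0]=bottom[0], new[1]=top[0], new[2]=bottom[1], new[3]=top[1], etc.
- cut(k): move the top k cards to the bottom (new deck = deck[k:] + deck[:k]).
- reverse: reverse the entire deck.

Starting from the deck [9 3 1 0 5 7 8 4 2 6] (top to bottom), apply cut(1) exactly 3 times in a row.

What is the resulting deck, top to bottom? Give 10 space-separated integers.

After op 1 (cut(1)): [3 1 0 5 7 8 4 2 6 9]
After op 2 (cut(1)): [1 0 5 7 8 4 2 6 9 3]
After op 3 (cut(1)): [0 5 7 8 4 2 6 9 3 1]

Answer: 0 5 7 8 4 2 6 9 3 1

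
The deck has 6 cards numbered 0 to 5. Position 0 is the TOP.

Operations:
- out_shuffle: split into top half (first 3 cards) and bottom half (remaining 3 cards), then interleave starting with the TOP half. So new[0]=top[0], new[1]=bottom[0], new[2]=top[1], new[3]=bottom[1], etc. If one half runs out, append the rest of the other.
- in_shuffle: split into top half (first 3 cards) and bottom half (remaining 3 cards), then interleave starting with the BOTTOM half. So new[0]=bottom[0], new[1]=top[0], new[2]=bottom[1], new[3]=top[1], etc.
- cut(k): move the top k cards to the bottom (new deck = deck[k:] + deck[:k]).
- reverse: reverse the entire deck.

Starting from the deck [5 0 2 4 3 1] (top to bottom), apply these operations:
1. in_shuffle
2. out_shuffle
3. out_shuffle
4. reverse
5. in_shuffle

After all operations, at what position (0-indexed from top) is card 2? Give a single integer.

Answer: 1

Derivation:
After op 1 (in_shuffle): [4 5 3 0 1 2]
After op 2 (out_shuffle): [4 0 5 1 3 2]
After op 3 (out_shuffle): [4 1 0 3 5 2]
After op 4 (reverse): [2 5 3 0 1 4]
After op 5 (in_shuffle): [0 2 1 5 4 3]
Card 2 is at position 1.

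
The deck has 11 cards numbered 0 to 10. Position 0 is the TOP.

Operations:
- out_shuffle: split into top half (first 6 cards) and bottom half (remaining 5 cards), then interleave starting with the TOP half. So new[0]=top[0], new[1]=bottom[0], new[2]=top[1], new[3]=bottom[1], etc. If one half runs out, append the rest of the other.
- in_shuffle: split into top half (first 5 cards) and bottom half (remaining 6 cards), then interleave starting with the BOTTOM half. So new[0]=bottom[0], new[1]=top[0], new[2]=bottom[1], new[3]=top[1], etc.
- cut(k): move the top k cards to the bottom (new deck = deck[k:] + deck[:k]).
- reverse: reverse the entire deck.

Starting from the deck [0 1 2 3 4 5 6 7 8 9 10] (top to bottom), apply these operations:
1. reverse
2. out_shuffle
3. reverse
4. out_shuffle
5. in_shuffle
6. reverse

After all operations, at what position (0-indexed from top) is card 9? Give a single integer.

After op 1 (reverse): [10 9 8 7 6 5 4 3 2 1 0]
After op 2 (out_shuffle): [10 4 9 3 8 2 7 1 6 0 5]
After op 3 (reverse): [5 0 6 1 7 2 8 3 9 4 10]
After op 4 (out_shuffle): [5 8 0 3 6 9 1 4 7 10 2]
After op 5 (in_shuffle): [9 5 1 8 4 0 7 3 10 6 2]
After op 6 (reverse): [2 6 10 3 7 0 4 8 1 5 9]
Card 9 is at position 10.

Answer: 10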